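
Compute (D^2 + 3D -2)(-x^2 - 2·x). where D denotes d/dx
2 x^{2} - 2 x - 8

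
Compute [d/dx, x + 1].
1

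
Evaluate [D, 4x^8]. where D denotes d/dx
32 x^{7}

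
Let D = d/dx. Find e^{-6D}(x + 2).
x - 4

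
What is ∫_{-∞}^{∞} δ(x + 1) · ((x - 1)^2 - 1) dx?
3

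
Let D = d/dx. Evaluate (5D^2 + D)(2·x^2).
4 x + 20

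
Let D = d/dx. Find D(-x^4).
- 4 x^{3}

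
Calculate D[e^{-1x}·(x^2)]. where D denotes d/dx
x \left(2 - x\right) e^{- x}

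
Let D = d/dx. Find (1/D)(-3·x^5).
- \frac{x^{6}}{2}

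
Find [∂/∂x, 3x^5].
15 x^{4}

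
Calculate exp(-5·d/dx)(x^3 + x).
x^{3} - 15 x^{2} + 76 x - 130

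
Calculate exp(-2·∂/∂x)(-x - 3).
- x - 1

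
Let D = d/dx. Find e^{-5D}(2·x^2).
2 x^{2} - 20 x + 50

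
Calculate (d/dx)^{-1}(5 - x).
- \frac{x^{2}}{2} + 5 x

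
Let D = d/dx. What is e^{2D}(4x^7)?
4 x^{7} + 56 x^{6} + 336 x^{5} + 1120 x^{4} + 2240 x^{3} + 2688 x^{2} + 1792 x + 512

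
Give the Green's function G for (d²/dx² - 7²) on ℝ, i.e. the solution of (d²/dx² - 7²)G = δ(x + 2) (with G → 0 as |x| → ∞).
-\frac{e^{-7|x + 2|}}{14}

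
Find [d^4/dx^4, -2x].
-8\frac{d^{3}}{dx^{3}}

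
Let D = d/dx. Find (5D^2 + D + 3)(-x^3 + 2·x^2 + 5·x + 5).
- 3 x^{3} + 3 x^{2} - 11 x + 40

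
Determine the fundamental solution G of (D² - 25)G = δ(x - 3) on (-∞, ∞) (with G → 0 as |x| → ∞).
-\frac{e^{-5|x - 3|}}{10}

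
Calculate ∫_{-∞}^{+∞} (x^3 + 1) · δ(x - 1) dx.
2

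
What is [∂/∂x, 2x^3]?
6 x^{2}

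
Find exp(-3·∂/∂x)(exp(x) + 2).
e^{x - 3} + 2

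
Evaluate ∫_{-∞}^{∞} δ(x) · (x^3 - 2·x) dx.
0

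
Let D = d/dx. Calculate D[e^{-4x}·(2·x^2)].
4 x \left(1 - 2 x\right) e^{- 4 x}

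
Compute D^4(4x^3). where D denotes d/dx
0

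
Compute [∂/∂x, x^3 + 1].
3 x^{2}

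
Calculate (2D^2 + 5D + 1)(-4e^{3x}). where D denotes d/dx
- 136 e^{3 x}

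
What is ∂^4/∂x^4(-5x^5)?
- 600 x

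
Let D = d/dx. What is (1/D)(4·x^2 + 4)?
\frac{4 x^{3}}{3} + 4 x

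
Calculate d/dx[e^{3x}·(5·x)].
\left(15 x + 5\right) e^{3 x}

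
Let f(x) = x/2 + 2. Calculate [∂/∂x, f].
\frac{1}{2}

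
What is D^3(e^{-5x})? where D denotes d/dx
- 125 e^{- 5 x}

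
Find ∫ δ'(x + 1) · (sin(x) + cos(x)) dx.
- \sin{\left(1 \right)} - \cos{\left(1 \right)}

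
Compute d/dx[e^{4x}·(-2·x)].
\left(- 8 x - 2\right) e^{4 x}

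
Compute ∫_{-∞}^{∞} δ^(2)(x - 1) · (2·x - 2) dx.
0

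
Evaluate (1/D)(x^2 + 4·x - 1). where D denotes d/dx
\frac{x^{3}}{3} + 2 x^{2} - x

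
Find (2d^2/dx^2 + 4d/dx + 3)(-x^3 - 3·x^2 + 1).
- 3 x^{3} - 21 x^{2} - 36 x - 9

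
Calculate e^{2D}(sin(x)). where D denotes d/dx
\sin{\left(x + 2 \right)}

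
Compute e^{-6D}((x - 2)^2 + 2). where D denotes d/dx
x^{2} - 16 x + 66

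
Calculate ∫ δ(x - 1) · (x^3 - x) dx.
0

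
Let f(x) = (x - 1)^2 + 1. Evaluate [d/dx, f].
2 x - 2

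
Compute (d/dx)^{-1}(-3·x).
- \frac{3 x^{2}}{2}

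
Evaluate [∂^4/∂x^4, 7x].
28\frac{d^{3}}{dx^{3}}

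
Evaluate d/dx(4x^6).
24 x^{5}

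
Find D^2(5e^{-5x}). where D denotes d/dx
125 e^{- 5 x}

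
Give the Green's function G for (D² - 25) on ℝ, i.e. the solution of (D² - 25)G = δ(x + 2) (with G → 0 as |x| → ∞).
-\frac{e^{-5|x + 2|}}{10}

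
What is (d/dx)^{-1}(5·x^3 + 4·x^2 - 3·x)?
\frac{5 x^{4}}{4} + \frac{4 x^{3}}{3} - \frac{3 x^{2}}{2}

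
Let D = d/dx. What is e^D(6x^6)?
6 x^{6} + 36 x^{5} + 90 x^{4} + 120 x^{3} + 90 x^{2} + 36 x + 6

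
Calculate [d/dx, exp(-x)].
- e^{- x}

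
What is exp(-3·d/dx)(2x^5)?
2 x^{5} - 30 x^{4} + 180 x^{3} - 540 x^{2} + 810 x - 486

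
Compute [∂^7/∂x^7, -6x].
-42\frac{d^{6}}{dx^{6}}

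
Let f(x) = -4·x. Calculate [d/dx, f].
-4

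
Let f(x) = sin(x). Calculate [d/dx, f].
\cos{\left(x \right)}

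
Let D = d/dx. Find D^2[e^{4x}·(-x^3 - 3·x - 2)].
\left(- 16 x^{3} - 24 x^{2} - 54 x - 56\right) e^{4 x}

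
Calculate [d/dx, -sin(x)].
- \cos{\left(x \right)}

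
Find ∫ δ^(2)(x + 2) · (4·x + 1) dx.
0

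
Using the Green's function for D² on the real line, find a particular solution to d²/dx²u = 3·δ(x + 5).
\frac{3|x + 5|}{2}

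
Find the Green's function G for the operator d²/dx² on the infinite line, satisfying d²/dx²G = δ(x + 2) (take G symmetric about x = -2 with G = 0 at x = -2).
\frac{|x + 2|}{2}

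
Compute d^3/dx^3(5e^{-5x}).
- 625 e^{- 5 x}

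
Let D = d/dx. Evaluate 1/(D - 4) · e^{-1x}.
- \frac{e^{- x}}{5}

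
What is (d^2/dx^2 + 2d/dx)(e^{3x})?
15 e^{3 x}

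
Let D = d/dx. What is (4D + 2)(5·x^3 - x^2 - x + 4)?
10 x^{3} + 58 x^{2} - 10 x + 4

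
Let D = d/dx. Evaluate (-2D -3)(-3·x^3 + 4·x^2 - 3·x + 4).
9 x^{3} + 6 x^{2} - 7 x - 6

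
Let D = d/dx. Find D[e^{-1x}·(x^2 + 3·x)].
\left(- x^{2} - x + 3\right) e^{- x}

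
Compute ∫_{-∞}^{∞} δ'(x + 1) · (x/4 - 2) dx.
- \frac{1}{4}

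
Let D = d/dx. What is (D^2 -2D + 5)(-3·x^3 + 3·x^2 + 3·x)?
3 x \left(- 5 x^{2} + 11 x - 5\right)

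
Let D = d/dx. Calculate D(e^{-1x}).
- e^{- x}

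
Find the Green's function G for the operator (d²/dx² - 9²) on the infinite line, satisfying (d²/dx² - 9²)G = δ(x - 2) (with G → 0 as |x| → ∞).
-\frac{e^{-9|x - 2|}}{18}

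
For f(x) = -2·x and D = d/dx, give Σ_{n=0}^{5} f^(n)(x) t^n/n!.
- 2 t - 2 x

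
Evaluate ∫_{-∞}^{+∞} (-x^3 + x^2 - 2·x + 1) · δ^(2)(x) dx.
2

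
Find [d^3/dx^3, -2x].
-6\frac{d^{2}}{dx^{2}}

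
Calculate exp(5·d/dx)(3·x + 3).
3 x + 18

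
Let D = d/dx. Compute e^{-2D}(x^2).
x^{2} - 4 x + 4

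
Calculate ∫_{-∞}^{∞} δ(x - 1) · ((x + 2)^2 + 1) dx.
10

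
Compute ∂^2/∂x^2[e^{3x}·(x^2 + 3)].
\left(9 x^{2} + 12 x + 29\right) e^{3 x}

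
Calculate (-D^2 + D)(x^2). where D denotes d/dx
2 x - 2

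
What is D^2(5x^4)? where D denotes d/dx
60 x^{2}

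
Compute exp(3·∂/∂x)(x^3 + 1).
x^{3} + 9 x^{2} + 27 x + 28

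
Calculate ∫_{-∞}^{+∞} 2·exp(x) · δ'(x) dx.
-2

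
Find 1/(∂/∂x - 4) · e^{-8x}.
- \frac{e^{- 8 x}}{12}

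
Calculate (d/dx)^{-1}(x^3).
\frac{x^{4}}{4}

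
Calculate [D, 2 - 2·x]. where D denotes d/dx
-2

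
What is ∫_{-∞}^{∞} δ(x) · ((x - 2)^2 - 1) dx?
3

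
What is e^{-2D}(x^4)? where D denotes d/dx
x^{4} - 8 x^{3} + 24 x^{2} - 32 x + 16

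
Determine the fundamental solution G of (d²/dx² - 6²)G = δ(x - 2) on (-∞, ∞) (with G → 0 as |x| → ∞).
-\frac{e^{-6|x - 2|}}{12}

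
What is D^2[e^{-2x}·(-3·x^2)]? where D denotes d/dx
6 \left(- 2 x^{2} + 4 x - 1\right) e^{- 2 x}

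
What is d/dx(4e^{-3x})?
- 12 e^{- 3 x}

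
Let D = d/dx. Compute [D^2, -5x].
-10D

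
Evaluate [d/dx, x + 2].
1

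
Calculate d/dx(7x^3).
21 x^{2}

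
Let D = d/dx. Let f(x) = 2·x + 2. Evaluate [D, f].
2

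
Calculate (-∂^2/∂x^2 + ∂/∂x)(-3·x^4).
12 x^{2} \left(3 - x\right)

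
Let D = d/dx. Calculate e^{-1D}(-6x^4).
- 6 x^{4} + 24 x^{3} - 36 x^{2} + 24 x - 6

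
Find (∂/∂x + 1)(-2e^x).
- 4 e^{x}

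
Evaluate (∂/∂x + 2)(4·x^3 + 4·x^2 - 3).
8 x^{3} + 20 x^{2} + 8 x - 6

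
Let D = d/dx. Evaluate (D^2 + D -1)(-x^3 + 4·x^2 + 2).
x^{3} - 7 x^{2} + 2 x + 6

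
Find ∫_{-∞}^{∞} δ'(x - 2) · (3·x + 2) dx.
-3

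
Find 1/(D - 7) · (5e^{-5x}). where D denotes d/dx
- \frac{5 e^{- 5 x}}{12}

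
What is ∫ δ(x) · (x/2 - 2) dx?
-2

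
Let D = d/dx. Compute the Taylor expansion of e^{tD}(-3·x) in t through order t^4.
- 3 t - 3 x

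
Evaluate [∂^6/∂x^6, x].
6\frac{d^{5}}{dx^{5}}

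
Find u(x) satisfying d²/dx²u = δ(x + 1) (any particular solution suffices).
\frac{|x + 1|}{2}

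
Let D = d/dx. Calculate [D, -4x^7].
- 28 x^{6}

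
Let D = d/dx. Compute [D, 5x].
5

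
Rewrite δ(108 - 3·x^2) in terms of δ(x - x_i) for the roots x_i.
\frac{\delta(x - 6) + \delta(x + 6)}{36}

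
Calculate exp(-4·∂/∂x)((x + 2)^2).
x^{2} - 4 x + 4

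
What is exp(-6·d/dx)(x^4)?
x^{4} - 24 x^{3} + 216 x^{2} - 864 x + 1296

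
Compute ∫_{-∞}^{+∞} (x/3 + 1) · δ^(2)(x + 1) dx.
0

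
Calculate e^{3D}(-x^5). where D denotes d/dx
- x^{5} - 15 x^{4} - 90 x^{3} - 270 x^{2} - 405 x - 243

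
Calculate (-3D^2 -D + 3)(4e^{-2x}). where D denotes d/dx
- 28 e^{- 2 x}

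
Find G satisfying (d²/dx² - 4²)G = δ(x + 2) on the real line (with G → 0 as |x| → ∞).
-\frac{e^{-4|x + 2|}}{8}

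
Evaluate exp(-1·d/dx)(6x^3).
6 x^{3} - 18 x^{2} + 18 x - 6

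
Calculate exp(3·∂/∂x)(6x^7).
6 x^{7} + 126 x^{6} + 1134 x^{5} + 5670 x^{4} + 17010 x^{3} + 30618 x^{2} + 30618 x + 13122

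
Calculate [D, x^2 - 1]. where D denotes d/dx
2 x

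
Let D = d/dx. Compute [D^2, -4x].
-8D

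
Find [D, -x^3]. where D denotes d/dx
- 3 x^{2}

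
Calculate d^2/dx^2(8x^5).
160 x^{3}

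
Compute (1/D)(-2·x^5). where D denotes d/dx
- \frac{x^{6}}{3}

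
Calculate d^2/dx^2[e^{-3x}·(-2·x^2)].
2 \left(- 9 x^{2} + 12 x - 2\right) e^{- 3 x}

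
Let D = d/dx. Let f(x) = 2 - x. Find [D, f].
-1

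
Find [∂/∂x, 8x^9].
72 x^{8}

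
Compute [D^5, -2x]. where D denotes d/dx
-10D^{4}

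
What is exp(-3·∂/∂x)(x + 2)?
x - 1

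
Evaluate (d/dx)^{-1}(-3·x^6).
- \frac{3 x^{7}}{7}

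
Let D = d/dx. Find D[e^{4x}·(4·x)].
\left(16 x + 4\right) e^{4 x}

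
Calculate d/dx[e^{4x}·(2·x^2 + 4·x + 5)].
\left(8 x^{2} + 20 x + 24\right) e^{4 x}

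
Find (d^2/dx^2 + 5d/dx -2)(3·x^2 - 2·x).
- 6 x^{2} + 34 x - 4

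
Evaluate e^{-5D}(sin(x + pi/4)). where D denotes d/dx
\sin{\left(x - 5 + \frac{\pi}{4} \right)}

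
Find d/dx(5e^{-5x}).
- 25 e^{- 5 x}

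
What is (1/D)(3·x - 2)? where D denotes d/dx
\frac{3 x^{2}}{2} - 2 x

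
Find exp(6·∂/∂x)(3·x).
3 x + 18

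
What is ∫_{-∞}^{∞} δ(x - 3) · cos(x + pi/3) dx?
\cos{\left(\frac{\pi}{3} + 3 \right)}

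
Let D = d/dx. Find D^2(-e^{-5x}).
- 25 e^{- 5 x}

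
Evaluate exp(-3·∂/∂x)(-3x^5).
- 3 x^{5} + 45 x^{4} - 270 x^{3} + 810 x^{2} - 1215 x + 729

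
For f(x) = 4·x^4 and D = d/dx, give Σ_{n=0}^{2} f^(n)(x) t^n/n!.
4 x^{2} \left(6 t^{2} + 4 t x + x^{2}\right)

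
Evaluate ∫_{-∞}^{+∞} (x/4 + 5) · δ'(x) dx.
- \frac{1}{4}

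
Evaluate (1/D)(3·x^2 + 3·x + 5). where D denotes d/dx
x^{3} + \frac{3 x^{2}}{2} + 5 x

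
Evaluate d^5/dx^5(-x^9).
- 15120 x^{4}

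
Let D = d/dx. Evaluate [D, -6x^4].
- 24 x^{3}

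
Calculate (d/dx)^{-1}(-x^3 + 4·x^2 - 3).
- \frac{x^{4}}{4} + \frac{4 x^{3}}{3} - 3 x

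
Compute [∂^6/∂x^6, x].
6\frac{d^{5}}{dx^{5}}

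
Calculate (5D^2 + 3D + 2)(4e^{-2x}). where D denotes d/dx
64 e^{- 2 x}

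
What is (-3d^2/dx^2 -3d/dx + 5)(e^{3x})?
- 31 e^{3 x}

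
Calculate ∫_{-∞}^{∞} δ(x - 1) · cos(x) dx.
\cos{\left(1 \right)}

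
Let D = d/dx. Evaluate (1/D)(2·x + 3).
x^{2} + 3 x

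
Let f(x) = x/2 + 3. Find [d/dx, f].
\frac{1}{2}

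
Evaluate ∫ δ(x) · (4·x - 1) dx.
-1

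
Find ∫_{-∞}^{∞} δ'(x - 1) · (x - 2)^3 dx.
-3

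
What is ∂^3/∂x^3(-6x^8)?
- 2016 x^{5}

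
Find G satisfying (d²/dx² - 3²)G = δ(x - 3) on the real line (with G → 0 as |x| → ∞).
-\frac{e^{-3|x - 3|}}{6}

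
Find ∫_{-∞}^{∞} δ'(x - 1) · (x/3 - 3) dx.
- \frac{1}{3}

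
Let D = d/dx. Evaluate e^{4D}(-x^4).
- x^{4} - 16 x^{3} - 96 x^{2} - 256 x - 256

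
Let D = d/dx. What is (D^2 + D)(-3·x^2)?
- 6 x - 6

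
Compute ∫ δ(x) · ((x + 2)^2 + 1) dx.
5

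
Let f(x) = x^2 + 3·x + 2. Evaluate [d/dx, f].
2 x + 3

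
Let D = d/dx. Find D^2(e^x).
e^{x}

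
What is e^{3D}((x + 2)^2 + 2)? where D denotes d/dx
x^{2} + 10 x + 27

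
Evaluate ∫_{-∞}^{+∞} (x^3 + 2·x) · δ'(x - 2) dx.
-14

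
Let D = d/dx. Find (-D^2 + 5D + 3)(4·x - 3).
12 x + 11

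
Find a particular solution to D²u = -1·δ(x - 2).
-\frac{|x - 2|}{2}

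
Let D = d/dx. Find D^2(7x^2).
14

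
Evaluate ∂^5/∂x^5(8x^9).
120960 x^{4}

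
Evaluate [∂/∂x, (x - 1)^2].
2 x - 2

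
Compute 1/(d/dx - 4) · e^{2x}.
- \frac{e^{2 x}}{2}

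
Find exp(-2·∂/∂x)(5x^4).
5 x^{4} - 40 x^{3} + 120 x^{2} - 160 x + 80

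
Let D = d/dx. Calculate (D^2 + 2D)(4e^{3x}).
60 e^{3 x}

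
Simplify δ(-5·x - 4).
\frac{\delta(x + 4/5)}{5}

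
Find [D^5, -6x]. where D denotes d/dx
-30D^{4}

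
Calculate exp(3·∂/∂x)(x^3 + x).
x^{3} + 9 x^{2} + 28 x + 30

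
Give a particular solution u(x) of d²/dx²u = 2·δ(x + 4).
|x + 4|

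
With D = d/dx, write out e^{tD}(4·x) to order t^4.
4 t + 4 x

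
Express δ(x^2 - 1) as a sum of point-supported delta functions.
\frac{\delta(x + 1) + \delta(x - 1)}{2}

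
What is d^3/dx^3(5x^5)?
300 x^{2}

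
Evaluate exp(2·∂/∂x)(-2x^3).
- 2 x^{3} - 12 x^{2} - 24 x - 16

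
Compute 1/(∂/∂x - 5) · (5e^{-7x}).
- \frac{5 e^{- 7 x}}{12}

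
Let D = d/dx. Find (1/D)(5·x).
\frac{5 x^{2}}{2}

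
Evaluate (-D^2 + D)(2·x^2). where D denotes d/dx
4 x - 4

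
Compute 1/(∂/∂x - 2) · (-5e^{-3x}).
e^{- 3 x}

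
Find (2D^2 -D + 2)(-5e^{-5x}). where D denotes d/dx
- 285 e^{- 5 x}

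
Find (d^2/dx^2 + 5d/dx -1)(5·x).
25 - 5 x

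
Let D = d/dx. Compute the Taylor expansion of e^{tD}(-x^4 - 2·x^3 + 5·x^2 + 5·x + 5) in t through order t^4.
- t^{4} + t^{3} \left(- 4 x - 2\right) + t^{2} \left(- 6 x^{2} - 6 x + 5\right) - t \left(4 x^{3} + 6 x^{2} - 10 x - 5\right) - x^{4} - 2 x^{3} + 5 x^{2} + 5 x + 5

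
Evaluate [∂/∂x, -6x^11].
- 66 x^{10}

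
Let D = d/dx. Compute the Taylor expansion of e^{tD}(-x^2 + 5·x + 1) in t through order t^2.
- t^{2} - t \left(2 x - 5\right) - x^{2} + 5 x + 1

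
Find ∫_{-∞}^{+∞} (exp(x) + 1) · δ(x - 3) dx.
1 + e^{3}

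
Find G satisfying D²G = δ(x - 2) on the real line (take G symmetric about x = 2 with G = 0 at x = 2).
\frac{|x - 2|}{2}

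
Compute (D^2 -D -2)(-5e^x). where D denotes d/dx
10 e^{x}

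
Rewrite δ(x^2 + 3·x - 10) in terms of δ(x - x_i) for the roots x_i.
\frac{\delta(x - 2) + \delta(x + 5)}{7}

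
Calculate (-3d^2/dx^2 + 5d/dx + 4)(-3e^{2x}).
- 6 e^{2 x}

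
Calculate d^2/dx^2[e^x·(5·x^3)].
5 x \left(x^{2} + 6 x + 6\right) e^{x}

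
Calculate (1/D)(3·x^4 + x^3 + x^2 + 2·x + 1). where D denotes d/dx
\frac{3 x^{5}}{5} + \frac{x^{4}}{4} + \frac{x^{3}}{3} + x^{2} + x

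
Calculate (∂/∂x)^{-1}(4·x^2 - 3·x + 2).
\frac{4 x^{3}}{3} - \frac{3 x^{2}}{2} + 2 x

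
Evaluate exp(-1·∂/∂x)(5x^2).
5 x^{2} - 10 x + 5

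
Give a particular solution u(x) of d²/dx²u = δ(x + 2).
\frac{|x + 2|}{2}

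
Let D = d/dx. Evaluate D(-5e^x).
- 5 e^{x}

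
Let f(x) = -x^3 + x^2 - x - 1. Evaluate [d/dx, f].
- 3 x^{2} + 2 x - 1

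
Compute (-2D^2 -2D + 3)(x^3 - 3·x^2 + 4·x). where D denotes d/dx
3 x^{3} - 15 x^{2} + 12 x + 4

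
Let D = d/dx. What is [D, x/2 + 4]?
\frac{1}{2}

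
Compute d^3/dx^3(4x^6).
480 x^{3}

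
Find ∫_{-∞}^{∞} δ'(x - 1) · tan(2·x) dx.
- \frac{2}{\cos^{2}{\left(2 \right)}}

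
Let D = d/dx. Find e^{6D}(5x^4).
5 x^{4} + 120 x^{3} + 1080 x^{2} + 4320 x + 6480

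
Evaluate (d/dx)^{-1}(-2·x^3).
- \frac{x^{4}}{2}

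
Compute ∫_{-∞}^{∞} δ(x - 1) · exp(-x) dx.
e^{-1}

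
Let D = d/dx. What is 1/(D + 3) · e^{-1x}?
\frac{e^{- x}}{2}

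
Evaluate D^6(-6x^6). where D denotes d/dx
-4320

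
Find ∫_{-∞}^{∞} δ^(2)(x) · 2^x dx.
\log{\left(2 \right)}^{2}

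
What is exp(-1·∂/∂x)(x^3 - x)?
x \left(x^{2} - 3 x + 2\right)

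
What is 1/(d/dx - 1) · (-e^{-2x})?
\frac{e^{- 2 x}}{3}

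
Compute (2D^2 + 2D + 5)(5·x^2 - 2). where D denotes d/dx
25 x^{2} + 20 x + 10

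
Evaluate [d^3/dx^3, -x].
-3\frac{d^{2}}{dx^{2}}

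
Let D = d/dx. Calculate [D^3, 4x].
12D^{2}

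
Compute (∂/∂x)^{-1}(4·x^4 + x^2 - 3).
\frac{4 x^{5}}{5} + \frac{x^{3}}{3} - 3 x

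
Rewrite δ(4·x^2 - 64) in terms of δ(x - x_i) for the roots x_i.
\frac{\delta(x - 4) + \delta(x + 4)}{32}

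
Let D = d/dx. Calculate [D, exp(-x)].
- e^{- x}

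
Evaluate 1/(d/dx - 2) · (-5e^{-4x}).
\frac{5 e^{- 4 x}}{6}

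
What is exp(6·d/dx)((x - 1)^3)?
x^{3} + 15 x^{2} + 75 x + 125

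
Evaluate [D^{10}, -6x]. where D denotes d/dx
-60D^{9}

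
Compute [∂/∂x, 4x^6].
24 x^{5}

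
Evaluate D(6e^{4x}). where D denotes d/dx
24 e^{4 x}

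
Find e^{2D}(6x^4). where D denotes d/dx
6 x^{4} + 48 x^{3} + 144 x^{2} + 192 x + 96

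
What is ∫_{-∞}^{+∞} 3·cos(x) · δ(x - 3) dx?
3 \cos{\left(3 \right)}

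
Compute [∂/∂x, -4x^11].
- 44 x^{10}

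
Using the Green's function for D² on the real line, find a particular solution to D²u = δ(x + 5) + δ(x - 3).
\frac{|x + 5|}{2} + \frac{|x - 3|}{2}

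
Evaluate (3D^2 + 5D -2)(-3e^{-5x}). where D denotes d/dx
- 144 e^{- 5 x}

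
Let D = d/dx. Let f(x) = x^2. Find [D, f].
2 x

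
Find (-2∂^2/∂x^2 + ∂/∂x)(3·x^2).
6 x - 12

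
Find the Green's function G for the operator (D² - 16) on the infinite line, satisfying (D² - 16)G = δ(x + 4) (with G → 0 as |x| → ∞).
-\frac{e^{-4|x + 4|}}{8}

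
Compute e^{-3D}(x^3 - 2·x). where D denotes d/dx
x^{3} - 9 x^{2} + 25 x - 21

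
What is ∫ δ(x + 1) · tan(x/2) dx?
- \tan{\left(\frac{1}{2} \right)}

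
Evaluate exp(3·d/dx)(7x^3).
7 x^{3} + 63 x^{2} + 189 x + 189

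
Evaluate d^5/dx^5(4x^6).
2880 x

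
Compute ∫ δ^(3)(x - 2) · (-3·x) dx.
0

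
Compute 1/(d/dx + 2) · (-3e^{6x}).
- \frac{3 e^{6 x}}{8}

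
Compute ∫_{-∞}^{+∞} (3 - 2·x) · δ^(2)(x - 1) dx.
0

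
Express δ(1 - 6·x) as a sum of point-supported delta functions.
\frac{\delta(x - 1/6)}{6}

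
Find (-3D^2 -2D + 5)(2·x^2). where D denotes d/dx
10 x^{2} - 8 x - 12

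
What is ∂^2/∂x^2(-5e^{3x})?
- 45 e^{3 x}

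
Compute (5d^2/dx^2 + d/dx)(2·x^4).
8 x^{2} \left(x + 15\right)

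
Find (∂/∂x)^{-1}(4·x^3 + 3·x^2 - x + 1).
x^{4} + x^{3} - \frac{x^{2}}{2} + x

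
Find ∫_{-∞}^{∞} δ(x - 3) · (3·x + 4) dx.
13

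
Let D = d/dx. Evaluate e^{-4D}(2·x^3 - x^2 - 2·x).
2 x^{3} - 25 x^{2} + 102 x - 136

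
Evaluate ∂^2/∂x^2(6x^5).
120 x^{3}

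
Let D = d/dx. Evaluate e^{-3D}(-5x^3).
- 5 x^{3} + 45 x^{2} - 135 x + 135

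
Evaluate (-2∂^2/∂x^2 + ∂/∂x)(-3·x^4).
12 x^{2} \left(6 - x\right)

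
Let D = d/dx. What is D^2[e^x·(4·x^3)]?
4 x \left(x^{2} + 6 x + 6\right) e^{x}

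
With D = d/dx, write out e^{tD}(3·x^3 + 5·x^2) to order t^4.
3 t^{3} + t^{2} \left(9 x + 5\right) + t x \left(9 x + 10\right) + 3 x^{3} + 5 x^{2}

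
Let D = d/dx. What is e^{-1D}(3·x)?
3 x - 3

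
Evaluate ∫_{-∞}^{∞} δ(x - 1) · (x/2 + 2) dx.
\frac{5}{2}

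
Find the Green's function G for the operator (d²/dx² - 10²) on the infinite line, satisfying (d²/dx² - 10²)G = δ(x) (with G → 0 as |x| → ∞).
-\frac{e^{-10|x|}}{20}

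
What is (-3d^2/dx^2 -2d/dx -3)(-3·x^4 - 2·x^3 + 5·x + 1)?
9 x^{4} + 30 x^{3} + 120 x^{2} + 21 x - 13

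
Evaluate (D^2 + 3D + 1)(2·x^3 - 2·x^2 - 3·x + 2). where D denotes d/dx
2 x^{3} + 16 x^{2} - 3 x - 11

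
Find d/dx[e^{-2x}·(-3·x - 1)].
\left(6 x - 1\right) e^{- 2 x}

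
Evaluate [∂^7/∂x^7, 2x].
14\frac{d^{6}}{dx^{6}}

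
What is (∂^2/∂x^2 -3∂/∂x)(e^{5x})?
10 e^{5 x}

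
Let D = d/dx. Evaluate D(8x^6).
48 x^{5}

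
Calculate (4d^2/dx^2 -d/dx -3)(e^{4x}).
57 e^{4 x}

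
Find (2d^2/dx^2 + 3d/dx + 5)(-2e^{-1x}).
- 8 e^{- x}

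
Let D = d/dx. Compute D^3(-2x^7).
- 420 x^{4}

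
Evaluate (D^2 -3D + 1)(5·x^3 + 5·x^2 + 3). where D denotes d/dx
5 x^{3} - 40 x^{2} + 13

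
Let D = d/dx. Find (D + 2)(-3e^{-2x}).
0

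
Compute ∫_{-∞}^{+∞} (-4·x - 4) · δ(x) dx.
-4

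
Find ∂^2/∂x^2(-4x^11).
- 440 x^{9}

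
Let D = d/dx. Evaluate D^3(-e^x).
- e^{x}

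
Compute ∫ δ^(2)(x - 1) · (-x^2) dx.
-2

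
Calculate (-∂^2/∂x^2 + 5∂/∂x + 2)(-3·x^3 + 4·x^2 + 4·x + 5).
- 6 x^{3} - 37 x^{2} + 66 x + 22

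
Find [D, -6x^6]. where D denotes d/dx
- 36 x^{5}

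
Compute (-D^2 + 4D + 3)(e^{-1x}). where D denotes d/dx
- 2 e^{- x}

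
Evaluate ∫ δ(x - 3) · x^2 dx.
9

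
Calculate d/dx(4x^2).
8 x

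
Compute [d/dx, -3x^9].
- 27 x^{8}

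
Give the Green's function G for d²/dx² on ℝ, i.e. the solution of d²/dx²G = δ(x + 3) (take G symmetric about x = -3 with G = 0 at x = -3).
\frac{|x + 3|}{2}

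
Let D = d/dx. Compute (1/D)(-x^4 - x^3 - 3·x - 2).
- \frac{x^{5}}{5} - \frac{x^{4}}{4} - \frac{3 x^{2}}{2} - 2 x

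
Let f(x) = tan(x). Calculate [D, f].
\frac{1}{\cos^{2}{\left(x \right)}}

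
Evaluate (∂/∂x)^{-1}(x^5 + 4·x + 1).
\frac{x^{6}}{6} + 2 x^{2} + x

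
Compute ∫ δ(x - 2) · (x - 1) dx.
1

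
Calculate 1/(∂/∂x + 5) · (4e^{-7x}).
- 2 e^{- 7 x}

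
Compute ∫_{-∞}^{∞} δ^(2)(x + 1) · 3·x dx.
0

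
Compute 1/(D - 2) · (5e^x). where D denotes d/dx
- 5 e^{x}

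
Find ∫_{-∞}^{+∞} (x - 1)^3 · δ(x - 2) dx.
1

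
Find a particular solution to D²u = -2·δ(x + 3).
-|x + 3|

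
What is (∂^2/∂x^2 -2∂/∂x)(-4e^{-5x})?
- 140 e^{- 5 x}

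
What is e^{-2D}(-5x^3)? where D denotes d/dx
- 5 x^{3} + 30 x^{2} - 60 x + 40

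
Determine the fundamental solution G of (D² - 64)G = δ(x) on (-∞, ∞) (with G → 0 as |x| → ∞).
-\frac{e^{-8|x|}}{16}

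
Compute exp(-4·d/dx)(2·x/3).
\frac{2 x}{3} - \frac{8}{3}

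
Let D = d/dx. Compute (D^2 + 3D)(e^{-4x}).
4 e^{- 4 x}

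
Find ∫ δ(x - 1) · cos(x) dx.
\cos{\left(1 \right)}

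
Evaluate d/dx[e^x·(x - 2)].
\left(x - 1\right) e^{x}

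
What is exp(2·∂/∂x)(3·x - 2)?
3 x + 4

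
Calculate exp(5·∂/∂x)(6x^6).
6 x^{6} + 180 x^{5} + 2250 x^{4} + 15000 x^{3} + 56250 x^{2} + 112500 x + 93750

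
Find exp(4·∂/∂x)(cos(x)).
\cos{\left(x + 4 \right)}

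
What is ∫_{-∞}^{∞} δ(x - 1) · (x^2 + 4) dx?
5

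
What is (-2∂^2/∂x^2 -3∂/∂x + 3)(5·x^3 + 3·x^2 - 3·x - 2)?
15 x^{3} - 36 x^{2} - 87 x - 9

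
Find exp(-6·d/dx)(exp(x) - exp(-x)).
- e^{6 - x} + e^{x - 6}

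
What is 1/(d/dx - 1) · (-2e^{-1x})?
e^{- x}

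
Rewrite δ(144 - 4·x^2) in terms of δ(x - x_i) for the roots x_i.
\frac{\delta(x - 6) + \delta(x + 6)}{48}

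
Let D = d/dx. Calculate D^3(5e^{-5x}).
- 625 e^{- 5 x}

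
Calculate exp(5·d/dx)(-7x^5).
- 7 x^{5} - 175 x^{4} - 1750 x^{3} - 8750 x^{2} - 21875 x - 21875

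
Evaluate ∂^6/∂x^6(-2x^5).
0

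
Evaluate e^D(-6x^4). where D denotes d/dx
- 6 x^{4} - 24 x^{3} - 36 x^{2} - 24 x - 6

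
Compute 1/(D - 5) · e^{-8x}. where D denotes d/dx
- \frac{e^{- 8 x}}{13}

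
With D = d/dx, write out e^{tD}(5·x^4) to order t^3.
5 x \left(4 t^{3} + 6 t^{2} x + 4 t x^{2} + x^{3}\right)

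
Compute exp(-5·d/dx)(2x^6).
2 x^{6} - 60 x^{5} + 750 x^{4} - 5000 x^{3} + 18750 x^{2} - 37500 x + 31250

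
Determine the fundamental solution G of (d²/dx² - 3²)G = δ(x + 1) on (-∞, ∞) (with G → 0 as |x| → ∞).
-\frac{e^{-3|x + 1|}}{6}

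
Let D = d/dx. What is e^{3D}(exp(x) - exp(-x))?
2 \sinh{\left(x + 3 \right)}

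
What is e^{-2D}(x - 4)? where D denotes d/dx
x - 6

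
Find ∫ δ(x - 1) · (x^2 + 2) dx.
3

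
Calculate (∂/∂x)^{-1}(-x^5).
- \frac{x^{6}}{6}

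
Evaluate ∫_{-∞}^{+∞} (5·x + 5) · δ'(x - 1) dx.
-5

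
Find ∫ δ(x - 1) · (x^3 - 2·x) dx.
-1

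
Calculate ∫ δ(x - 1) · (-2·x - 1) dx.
-3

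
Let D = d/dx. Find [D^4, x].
4D^{3}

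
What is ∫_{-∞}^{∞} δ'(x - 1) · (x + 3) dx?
-1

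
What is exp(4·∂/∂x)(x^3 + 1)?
x^{3} + 12 x^{2} + 48 x + 65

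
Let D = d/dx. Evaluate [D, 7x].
7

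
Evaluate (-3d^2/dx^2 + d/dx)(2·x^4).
8 x^{2} \left(x - 9\right)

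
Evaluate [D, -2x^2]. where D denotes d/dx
- 4 x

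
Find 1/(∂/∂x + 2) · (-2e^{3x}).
- \frac{2 e^{3 x}}{5}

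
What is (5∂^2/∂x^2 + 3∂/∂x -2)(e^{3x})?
52 e^{3 x}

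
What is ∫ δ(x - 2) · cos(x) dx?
\cos{\left(2 \right)}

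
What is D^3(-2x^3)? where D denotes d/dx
-12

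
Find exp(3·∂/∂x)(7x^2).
7 x^{2} + 42 x + 63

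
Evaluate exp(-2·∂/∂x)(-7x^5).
- 7 x^{5} + 70 x^{4} - 280 x^{3} + 560 x^{2} - 560 x + 224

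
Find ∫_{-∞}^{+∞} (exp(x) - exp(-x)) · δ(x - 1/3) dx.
2 \sinh{\left(\frac{1}{3} \right)}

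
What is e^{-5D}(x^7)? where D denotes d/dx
x^{7} - 35 x^{6} + 525 x^{5} - 4375 x^{4} + 21875 x^{3} - 65625 x^{2} + 109375 x - 78125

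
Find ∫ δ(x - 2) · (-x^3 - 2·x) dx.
-12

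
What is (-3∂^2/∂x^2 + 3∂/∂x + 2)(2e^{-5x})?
- 176 e^{- 5 x}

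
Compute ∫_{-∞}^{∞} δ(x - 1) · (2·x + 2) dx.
4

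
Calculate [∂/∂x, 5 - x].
-1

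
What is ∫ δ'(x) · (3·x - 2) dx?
-3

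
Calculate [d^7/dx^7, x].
7\frac{d^{6}}{dx^{6}}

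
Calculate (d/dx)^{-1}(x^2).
\frac{x^{3}}{3}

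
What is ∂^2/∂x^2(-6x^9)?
- 432 x^{7}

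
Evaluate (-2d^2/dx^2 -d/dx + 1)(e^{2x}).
- 9 e^{2 x}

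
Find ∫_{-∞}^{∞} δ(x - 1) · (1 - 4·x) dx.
-3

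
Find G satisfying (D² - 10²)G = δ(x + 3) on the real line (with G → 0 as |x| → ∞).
-\frac{e^{-10|x + 3|}}{20}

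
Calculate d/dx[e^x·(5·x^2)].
5 x \left(x + 2\right) e^{x}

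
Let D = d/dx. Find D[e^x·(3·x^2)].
3 x \left(x + 2\right) e^{x}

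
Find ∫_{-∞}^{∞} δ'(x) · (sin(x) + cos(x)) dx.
-1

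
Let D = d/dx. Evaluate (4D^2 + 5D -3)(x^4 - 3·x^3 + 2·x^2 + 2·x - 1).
- 3 x^{4} + 29 x^{3} - 3 x^{2} - 58 x + 29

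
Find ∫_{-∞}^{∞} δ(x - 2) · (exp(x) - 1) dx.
-1 + e^{2}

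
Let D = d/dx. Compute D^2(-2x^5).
- 40 x^{3}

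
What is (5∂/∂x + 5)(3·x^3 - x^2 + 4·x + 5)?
15 x^{3} + 40 x^{2} + 10 x + 45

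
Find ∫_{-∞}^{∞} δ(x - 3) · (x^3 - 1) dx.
26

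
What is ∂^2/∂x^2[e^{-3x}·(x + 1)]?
3 \left(3 x + 1\right) e^{- 3 x}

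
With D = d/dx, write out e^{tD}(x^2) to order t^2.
t^{2} + 2 t x + x^{2}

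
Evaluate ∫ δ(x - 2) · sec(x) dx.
\sec{\left(2 \right)}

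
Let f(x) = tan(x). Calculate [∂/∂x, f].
\frac{1}{\cos^{2}{\left(x \right)}}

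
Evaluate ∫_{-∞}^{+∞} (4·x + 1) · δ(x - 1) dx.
5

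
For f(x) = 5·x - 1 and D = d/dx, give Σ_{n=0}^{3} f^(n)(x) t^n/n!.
5 t + 5 x - 1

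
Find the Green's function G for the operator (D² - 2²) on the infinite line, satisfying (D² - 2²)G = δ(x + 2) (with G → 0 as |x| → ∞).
-\frac{e^{-2|x + 2|}}{4}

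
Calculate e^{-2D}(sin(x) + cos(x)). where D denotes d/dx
\sqrt{2} \cos{\left(- x + \frac{\pi}{4} + 2 \right)}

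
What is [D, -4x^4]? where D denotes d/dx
- 16 x^{3}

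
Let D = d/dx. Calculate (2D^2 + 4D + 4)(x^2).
4 x^{2} + 8 x + 4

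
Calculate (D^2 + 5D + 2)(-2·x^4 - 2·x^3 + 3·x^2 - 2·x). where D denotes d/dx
- 4 x^{4} - 44 x^{3} - 48 x^{2} + 14 x - 4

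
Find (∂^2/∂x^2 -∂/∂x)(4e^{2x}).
8 e^{2 x}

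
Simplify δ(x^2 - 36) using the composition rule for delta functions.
\frac{\delta(x - 6) + \delta(x + 6)}{12}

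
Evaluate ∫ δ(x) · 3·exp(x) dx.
3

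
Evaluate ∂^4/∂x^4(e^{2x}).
16 e^{2 x}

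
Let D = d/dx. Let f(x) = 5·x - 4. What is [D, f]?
5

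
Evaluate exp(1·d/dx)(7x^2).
7 x^{2} + 14 x + 7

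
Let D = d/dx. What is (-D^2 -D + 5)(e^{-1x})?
5 e^{- x}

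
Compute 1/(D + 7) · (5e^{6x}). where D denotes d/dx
\frac{5 e^{6 x}}{13}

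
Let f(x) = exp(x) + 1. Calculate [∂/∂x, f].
e^{x}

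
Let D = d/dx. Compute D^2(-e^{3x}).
- 9 e^{3 x}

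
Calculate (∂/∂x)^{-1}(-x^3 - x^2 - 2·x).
- \frac{x^{4}}{4} - \frac{x^{3}}{3} - x^{2}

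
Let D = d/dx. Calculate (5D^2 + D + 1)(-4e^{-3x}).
- 172 e^{- 3 x}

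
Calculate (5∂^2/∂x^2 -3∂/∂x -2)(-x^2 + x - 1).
2 x^{2} + 4 x - 11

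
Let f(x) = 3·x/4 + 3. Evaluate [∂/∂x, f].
\frac{3}{4}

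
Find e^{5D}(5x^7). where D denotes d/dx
5 x^{7} + 175 x^{6} + 2625 x^{5} + 21875 x^{4} + 109375 x^{3} + 328125 x^{2} + 546875 x + 390625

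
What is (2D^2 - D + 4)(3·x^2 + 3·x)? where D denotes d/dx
12 x^{2} + 6 x + 9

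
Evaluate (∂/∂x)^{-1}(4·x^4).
\frac{4 x^{5}}{5}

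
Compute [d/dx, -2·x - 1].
-2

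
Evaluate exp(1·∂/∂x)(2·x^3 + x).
2 x^{3} + 6 x^{2} + 7 x + 3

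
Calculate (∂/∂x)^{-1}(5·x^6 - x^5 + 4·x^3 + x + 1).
\frac{5 x^{7}}{7} - \frac{x^{6}}{6} + x^{4} + \frac{x^{2}}{2} + x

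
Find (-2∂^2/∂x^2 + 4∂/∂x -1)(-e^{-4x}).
49 e^{- 4 x}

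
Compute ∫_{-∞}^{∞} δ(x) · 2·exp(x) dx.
2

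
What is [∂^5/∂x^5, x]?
5\frac{d^{4}}{dx^{4}}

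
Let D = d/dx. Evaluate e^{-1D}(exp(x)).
e^{x - 1}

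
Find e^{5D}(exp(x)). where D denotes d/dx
e^{x + 5}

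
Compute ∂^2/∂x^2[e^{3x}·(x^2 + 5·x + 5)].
\left(9 x^{2} + 57 x + 77\right) e^{3 x}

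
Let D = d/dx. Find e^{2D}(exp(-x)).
e^{- x - 2}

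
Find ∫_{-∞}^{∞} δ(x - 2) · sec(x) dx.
\sec{\left(2 \right)}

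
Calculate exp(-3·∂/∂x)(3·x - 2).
3 x - 11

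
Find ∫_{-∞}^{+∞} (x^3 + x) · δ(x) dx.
0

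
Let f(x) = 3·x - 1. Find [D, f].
3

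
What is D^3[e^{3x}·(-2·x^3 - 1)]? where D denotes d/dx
\left(- 54 x^{3} - 162 x^{2} - 108 x - 39\right) e^{3 x}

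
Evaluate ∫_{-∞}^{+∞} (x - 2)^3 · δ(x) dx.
-8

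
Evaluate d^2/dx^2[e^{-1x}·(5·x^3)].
5 x \left(x^{2} - 6 x + 6\right) e^{- x}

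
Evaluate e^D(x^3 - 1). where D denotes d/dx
x \left(x^{2} + 3 x + 3\right)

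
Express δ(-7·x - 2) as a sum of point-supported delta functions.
\frac{\delta(x + 2/7)}{7}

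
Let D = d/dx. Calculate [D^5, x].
5D^{4}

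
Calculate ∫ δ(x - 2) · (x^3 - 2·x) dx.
4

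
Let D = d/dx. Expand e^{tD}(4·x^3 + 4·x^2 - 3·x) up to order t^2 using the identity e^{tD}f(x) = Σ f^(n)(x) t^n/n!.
t^{2} \left(12 x + 4\right) + t \left(12 x^{2} + 8 x - 3\right) + 4 x^{3} + 4 x^{2} - 3 x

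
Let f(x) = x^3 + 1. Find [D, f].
3 x^{2}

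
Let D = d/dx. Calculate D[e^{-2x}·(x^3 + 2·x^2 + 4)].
\left(- 2 x^{3} - x^{2} + 4 x - 8\right) e^{- 2 x}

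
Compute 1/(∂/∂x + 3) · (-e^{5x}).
- \frac{e^{5 x}}{8}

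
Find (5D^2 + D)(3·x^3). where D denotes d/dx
9 x \left(x + 10\right)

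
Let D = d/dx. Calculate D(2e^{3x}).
6 e^{3 x}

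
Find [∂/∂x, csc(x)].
- \cot{\left(x \right)} \csc{\left(x \right)}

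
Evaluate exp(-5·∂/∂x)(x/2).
\frac{x}{2} - \frac{5}{2}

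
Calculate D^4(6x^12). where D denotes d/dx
71280 x^{8}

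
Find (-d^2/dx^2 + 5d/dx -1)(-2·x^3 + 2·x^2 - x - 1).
2 x^{3} - 32 x^{2} + 33 x - 8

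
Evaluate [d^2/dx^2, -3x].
-6\frac{d}{dx}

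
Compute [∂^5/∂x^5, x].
5\frac{d^{4}}{dx^{4}}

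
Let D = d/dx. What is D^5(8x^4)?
0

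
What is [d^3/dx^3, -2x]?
-6\frac{d^{2}}{dx^{2}}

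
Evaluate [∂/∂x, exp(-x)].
- e^{- x}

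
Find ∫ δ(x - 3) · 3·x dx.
9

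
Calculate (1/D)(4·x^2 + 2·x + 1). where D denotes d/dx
\frac{4 x^{3}}{3} + x^{2} + x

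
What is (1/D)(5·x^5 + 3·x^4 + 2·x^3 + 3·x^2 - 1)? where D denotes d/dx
\frac{5 x^{6}}{6} + \frac{3 x^{5}}{5} + \frac{x^{4}}{2} + x^{3} - x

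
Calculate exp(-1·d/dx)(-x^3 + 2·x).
- x^{3} + 3 x^{2} - x - 1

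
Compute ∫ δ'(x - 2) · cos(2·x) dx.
2 \sin{\left(4 \right)}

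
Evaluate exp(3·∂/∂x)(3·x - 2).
3 x + 7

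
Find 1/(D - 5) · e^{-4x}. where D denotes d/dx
- \frac{e^{- 4 x}}{9}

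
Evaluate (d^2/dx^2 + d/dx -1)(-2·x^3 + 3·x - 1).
2 x^{3} - 6 x^{2} - 15 x + 4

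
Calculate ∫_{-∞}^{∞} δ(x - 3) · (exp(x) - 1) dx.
-1 + e^{3}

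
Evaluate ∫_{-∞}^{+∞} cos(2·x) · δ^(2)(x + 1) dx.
- 4 \cos{\left(2 \right)}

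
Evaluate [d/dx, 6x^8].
48 x^{7}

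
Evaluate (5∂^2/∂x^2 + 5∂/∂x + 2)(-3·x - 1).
- 6 x - 17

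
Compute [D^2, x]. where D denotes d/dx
2D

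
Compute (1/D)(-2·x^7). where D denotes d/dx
- \frac{x^{8}}{4}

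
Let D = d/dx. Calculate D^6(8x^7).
40320 x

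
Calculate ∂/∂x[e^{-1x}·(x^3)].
x^{2} \left(3 - x\right) e^{- x}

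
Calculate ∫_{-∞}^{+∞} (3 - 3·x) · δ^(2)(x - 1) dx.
0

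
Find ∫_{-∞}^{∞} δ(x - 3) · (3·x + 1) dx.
10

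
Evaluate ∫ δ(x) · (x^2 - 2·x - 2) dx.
-2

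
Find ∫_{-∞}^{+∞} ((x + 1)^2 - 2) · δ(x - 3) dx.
14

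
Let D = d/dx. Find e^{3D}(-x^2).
- x^{2} - 6 x - 9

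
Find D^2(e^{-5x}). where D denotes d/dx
25 e^{- 5 x}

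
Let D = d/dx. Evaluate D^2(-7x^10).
- 630 x^{8}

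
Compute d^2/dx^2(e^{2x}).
4 e^{2 x}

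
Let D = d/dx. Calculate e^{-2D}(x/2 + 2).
\frac{x}{2} + 1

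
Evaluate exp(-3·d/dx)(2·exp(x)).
2 e^{x - 3}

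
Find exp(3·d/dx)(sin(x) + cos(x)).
\sqrt{2} \sin{\left(x + \frac{\pi}{4} + 3 \right)}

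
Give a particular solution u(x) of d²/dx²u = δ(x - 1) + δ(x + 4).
\frac{|x - 1|}{2} + \frac{|x + 4|}{2}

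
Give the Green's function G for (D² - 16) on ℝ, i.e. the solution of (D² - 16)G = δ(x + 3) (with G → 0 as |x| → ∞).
-\frac{e^{-4|x + 3|}}{8}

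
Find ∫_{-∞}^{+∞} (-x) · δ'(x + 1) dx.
1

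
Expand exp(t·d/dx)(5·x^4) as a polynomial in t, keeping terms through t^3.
5 x \left(4 t^{3} + 6 t^{2} x + 4 t x^{2} + x^{3}\right)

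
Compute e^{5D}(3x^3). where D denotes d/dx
3 x^{3} + 45 x^{2} + 225 x + 375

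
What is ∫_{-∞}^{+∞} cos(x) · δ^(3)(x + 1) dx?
\sin{\left(1 \right)}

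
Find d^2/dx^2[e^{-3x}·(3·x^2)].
3 \left(9 x^{2} - 12 x + 2\right) e^{- 3 x}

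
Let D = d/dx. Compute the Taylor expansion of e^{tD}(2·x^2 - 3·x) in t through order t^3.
2 t^{2} + t \left(4 x - 3\right) + 2 x^{2} - 3 x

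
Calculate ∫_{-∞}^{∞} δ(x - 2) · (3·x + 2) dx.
8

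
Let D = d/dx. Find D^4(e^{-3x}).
81 e^{- 3 x}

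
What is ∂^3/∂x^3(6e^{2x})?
48 e^{2 x}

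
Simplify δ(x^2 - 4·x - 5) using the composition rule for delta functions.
\frac{\delta(x - 5) + \delta(x + 1)}{6}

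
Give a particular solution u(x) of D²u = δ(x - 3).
\frac{|x - 3|}{2}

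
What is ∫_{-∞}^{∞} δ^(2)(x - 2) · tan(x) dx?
\frac{2 \tan{\left(2 \right)}}{\cos^{2}{\left(2 \right)}}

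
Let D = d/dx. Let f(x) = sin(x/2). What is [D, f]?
\frac{\cos{\left(\frac{x}{2} \right)}}{2}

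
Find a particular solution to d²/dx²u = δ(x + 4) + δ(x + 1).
\frac{|x + 4|}{2} + \frac{|x + 1|}{2}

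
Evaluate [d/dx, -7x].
-7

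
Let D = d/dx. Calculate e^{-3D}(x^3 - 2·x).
x^{3} - 9 x^{2} + 25 x - 21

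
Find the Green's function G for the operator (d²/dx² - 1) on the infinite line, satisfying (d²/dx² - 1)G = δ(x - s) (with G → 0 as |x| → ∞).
-\frac{e^{-|x-s|}}{2}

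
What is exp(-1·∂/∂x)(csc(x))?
\csc{\left(x - 1 \right)}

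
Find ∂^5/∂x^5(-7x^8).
- 47040 x^{3}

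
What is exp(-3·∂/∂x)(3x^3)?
3 x^{3} - 27 x^{2} + 81 x - 81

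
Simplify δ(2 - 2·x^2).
\frac{\delta(x - 1) + \delta(x + 1)}{4}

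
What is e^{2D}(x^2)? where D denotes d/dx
x^{2} + 4 x + 4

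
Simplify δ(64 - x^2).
\frac{\delta(x - 8) + \delta(x + 8)}{16}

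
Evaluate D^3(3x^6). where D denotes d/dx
360 x^{3}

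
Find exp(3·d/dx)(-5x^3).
- 5 x^{3} - 45 x^{2} - 135 x - 135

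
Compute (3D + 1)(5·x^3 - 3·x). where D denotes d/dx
5 x^{3} + 45 x^{2} - 3 x - 9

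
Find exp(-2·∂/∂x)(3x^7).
3 x^{7} - 42 x^{6} + 252 x^{5} - 840 x^{4} + 1680 x^{3} - 2016 x^{2} + 1344 x - 384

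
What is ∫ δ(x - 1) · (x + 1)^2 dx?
4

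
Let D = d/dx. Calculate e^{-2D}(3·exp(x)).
3 e^{x - 2}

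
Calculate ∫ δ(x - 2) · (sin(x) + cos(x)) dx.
\cos{\left(2 \right)} + \sin{\left(2 \right)}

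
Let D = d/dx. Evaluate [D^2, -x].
-2D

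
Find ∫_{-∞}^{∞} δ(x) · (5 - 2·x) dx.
5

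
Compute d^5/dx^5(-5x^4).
0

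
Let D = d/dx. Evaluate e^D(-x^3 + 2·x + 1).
- x^{3} - 3 x^{2} - x + 2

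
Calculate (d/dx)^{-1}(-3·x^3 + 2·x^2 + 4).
- \frac{3 x^{4}}{4} + \frac{2 x^{3}}{3} + 4 x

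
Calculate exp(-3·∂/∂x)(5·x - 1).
5 x - 16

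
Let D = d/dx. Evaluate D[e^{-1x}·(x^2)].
x \left(2 - x\right) e^{- x}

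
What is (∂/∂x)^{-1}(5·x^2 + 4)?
\frac{5 x^{3}}{3} + 4 x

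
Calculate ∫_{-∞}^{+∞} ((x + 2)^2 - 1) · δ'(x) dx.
-4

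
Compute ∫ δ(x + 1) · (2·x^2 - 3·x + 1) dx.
6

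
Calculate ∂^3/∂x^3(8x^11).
7920 x^{8}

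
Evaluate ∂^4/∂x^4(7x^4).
168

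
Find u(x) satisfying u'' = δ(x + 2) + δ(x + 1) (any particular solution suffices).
\frac{|x + 2|}{2} + \frac{|x + 1|}{2}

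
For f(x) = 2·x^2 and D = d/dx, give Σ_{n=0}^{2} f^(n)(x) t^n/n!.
2 t^{2} + 4 t x + 2 x^{2}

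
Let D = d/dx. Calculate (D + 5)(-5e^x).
- 30 e^{x}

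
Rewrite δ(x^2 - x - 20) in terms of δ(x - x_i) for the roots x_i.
\frac{\delta(x - 5) + \delta(x + 4)}{9}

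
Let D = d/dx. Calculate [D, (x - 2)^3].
3 \left(x - 2\right)^{2}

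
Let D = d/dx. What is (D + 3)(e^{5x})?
8 e^{5 x}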